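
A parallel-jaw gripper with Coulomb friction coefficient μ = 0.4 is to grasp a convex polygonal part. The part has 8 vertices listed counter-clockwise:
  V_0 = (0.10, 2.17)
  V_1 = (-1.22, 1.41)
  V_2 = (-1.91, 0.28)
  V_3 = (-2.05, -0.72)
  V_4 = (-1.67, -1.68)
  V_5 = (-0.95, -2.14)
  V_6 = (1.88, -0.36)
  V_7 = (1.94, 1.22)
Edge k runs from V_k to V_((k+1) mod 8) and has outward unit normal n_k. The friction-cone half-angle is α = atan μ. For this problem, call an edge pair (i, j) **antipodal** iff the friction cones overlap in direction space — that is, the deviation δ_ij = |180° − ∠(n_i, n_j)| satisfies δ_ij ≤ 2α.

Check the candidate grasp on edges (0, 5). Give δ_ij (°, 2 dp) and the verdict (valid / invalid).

δ = 2.24°, valid

α = atan 0.4 = 21.80°;  2α = 43.60°
edge 0: e_0 = (-1.32, -0.76);  n_0 = (-0.4990, +0.8666)
edge 5: e_5 = (+2.83, +1.78);  n_5 = (+0.5324, -0.8465)
∠(n_0, n_5) = 177.76°
δ = |180° − 177.76°| = 2.24°
2.24° ≤ 2α = 43.60°  →  valid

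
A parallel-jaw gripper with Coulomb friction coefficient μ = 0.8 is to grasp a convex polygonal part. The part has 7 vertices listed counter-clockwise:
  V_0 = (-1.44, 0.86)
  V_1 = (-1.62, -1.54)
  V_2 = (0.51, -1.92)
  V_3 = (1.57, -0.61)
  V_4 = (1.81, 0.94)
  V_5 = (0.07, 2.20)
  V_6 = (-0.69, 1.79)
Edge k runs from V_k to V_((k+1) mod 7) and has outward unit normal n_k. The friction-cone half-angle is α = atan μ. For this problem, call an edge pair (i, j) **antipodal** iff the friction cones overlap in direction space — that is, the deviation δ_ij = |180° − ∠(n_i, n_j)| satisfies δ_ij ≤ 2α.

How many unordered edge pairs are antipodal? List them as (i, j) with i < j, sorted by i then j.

count = 10; pairs: (0,2), (0,3), (0,4), (1,4), (1,5), (1,6), (2,5), (2,6), (3,5), (3,6)

α = atan 0.8 = 38.66°;  2α = 77.32°
n_0 = (-0.9972, +0.0748)
n_1 = (-0.1756, -0.9845)
n_2 = (+0.7774, -0.6290)
n_3 = (+0.9882, -0.1530)
n_4 = (+0.5865, +0.8099)
n_5 = (-0.4748, +0.8801)
n_6 = (-0.7784, +0.6278)
  (0,1): δ = 95.83°  ·
  (0,2): δ = 34.69°  ✓
  (0,3): δ = 4.51°  ✓
  (0,4): δ = 58.38°  ✓
  (0,5): δ = 122.63°  ·
  (0,6): δ = 145.40°  ·
  (1,2): δ = 118.86°  ·
  (1,3): δ = 88.69°  ·
  (1,4): δ = 25.79°  ✓
  (1,5): δ = 38.46°  ✓
  (1,6): δ = 61.23°  ✓
  (2,3): δ = 149.82°  ·
  (2,4): δ = 86.93°  ·
  (2,5): δ = 22.68°  ✓
  (2,6): δ = 0.09°  ✓
  (3,4): δ = 117.11°  ·
  (3,5): δ = 52.85°  ✓
  (3,6): δ = 30.08°  ✓
  (4,5): δ = 115.74°  ·
  (4,6): δ = 92.97°  ·
  (5,6): δ = 157.23°  ·
antipodal pairs: 10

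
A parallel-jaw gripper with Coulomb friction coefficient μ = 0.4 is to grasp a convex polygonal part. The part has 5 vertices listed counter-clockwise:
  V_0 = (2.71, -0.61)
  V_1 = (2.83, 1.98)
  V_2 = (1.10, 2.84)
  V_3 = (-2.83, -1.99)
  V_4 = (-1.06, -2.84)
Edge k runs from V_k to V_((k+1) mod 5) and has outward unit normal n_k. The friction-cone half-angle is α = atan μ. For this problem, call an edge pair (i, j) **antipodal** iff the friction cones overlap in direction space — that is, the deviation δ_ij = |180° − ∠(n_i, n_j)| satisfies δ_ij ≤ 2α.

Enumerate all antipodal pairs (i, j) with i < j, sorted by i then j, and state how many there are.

count = 3; pairs: (0,2), (1,3), (2,4)

α = atan 0.4 = 21.80°;  2α = 43.60°
n_0 = (+0.9989, -0.0463)
n_1 = (+0.4451, +0.8955)
n_2 = (-0.7757, +0.6311)
n_3 = (-0.4329, -0.9014)
n_4 = (+0.5091, -0.8607)
  (0,1): δ = 113.78°  ·
  (0,2): δ = 36.48°  ✓
  (0,3): δ = 67.00°  ·
  (0,4): δ = 123.26°  ·
  (1,2): δ = 102.70°  ·
  (1,3): δ = 0.78°  ✓
  (1,4): δ = 57.04°  ·
  (2,3): δ = 76.52°  ·
  (2,4): δ = 20.26°  ✓
  (3,4): δ = 123.74°  ·
antipodal pairs: 3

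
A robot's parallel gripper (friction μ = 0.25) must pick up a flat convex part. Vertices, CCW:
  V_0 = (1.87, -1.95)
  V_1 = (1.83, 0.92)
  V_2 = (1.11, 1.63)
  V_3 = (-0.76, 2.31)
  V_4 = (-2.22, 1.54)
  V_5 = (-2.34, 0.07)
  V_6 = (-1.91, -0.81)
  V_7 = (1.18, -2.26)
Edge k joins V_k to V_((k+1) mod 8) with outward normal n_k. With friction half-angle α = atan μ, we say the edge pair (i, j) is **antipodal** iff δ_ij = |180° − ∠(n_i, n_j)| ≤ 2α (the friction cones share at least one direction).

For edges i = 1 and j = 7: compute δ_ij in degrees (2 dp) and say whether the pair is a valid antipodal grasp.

δ = 68.79°, invalid

α = atan 0.25 = 14.04°;  2α = 28.07°
edge 1: e_1 = (-0.72, +0.71);  n_1 = (+0.7021, +0.7120)
edge 7: e_7 = (+0.69, +0.31);  n_7 = (+0.4098, -0.9122)
∠(n_1, n_7) = 111.21°
δ = |180° − 111.21°| = 68.79°
68.79° > 2α = 28.07°  →  invalid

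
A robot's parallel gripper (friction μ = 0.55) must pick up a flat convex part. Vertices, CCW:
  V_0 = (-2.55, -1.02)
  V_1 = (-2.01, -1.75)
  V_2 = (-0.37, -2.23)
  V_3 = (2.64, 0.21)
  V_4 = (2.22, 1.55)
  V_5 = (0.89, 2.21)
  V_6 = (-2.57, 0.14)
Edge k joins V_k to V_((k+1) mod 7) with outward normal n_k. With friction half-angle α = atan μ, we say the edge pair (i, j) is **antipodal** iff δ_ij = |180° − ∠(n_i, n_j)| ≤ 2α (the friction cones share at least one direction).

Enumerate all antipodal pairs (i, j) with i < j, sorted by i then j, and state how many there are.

α = atan 0.55 = 28.81°;  2α = 57.62°
n_0 = (-0.8039, -0.5947)
n_1 = (-0.2809, -0.9597)
n_2 = (+0.6297, -0.7768)
n_3 = (+0.9542, +0.2991)
n_4 = (+0.4445, +0.8958)
n_5 = (-0.5134, +0.8581)
n_6 = (-0.9999, -0.0172)
  (0,1): δ = 142.81°  ·
  (0,2): δ = 87.46°  ·
  (0,3): δ = 19.09°  ✓
  (0,4): δ = 27.12°  ✓
  (0,5): δ = 84.40°  ·
  (0,6): δ = 144.50°  ·
  (1,2): δ = 124.66°  ·
  (1,3): δ = 56.28°  ✓
  (1,4): δ = 10.08°  ✓
  (1,5): δ = 47.20°  ✓
  (1,6): δ = 107.30°  ·
  (2,3): δ = 111.63°  ·
  (2,4): δ = 65.42°  ·
  (2,5): δ = 8.14°  ✓
  (2,6): δ = 51.96°  ✓
  (3,4): δ = 133.80°  ·
  (3,5): δ = 76.51°  ·
  (3,6): δ = 16.41°  ✓
  (4,5): δ = 122.72°  ·
  (4,6): δ = 62.62°  ·
  (5,6): δ = 119.90°  ·
antipodal pairs: 8

count = 8; pairs: (0,3), (0,4), (1,3), (1,4), (1,5), (2,5), (2,6), (3,6)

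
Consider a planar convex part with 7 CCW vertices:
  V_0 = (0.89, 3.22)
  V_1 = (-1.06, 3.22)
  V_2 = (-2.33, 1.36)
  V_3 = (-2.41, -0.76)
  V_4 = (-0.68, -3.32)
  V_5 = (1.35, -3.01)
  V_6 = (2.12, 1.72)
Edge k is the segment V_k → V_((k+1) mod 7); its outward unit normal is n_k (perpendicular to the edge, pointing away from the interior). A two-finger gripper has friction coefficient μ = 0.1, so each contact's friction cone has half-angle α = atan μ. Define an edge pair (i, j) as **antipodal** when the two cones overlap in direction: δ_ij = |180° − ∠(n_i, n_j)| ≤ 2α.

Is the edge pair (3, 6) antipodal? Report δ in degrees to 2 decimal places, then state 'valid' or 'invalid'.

α = atan 0.1 = 5.71°;  2α = 11.42°
edge 3: e_3 = (+1.73, -2.56);  n_3 = (-0.8285, -0.5599)
edge 6: e_6 = (-1.23, +1.50);  n_6 = (+0.7733, +0.6341)
∠(n_3, n_6) = 174.70°
δ = |180° − 174.70°| = 5.30°
5.30° ≤ 2α = 11.42°  →  valid

δ = 5.30°, valid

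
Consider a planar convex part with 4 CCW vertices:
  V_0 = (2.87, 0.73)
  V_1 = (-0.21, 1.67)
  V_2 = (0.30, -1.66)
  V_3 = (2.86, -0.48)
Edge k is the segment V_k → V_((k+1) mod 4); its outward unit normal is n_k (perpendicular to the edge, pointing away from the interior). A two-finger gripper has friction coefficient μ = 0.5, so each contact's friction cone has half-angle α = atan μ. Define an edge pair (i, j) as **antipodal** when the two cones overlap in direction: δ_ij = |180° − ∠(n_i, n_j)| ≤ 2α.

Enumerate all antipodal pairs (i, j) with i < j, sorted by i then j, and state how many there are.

count = 2; pairs: (0,2), (1,3)

α = atan 0.5 = 26.57°;  2α = 53.13°
n_0 = (+0.2919, +0.9564)
n_1 = (-0.9885, -0.1514)
n_2 = (+0.4186, -0.9082)
n_3 = (+1.0000, -0.0083)
  (0,1): δ = 64.32°  ·
  (0,2): δ = 41.72°  ✓
  (0,3): δ = 106.50°  ·
  (1,2): δ = 73.96°  ·
  (1,3): δ = 9.18°  ✓
  (2,3): δ = 115.22°  ·
antipodal pairs: 2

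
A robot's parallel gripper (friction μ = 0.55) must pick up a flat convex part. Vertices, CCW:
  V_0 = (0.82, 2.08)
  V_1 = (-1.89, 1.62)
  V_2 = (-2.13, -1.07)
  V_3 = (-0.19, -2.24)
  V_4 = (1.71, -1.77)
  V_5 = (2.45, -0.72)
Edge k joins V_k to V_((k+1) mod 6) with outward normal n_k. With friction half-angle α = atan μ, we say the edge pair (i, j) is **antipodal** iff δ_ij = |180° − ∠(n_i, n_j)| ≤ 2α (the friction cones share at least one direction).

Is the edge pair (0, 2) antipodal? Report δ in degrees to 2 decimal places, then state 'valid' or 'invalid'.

α = atan 0.55 = 28.81°;  2α = 57.62°
edge 0: e_0 = (-2.71, -0.46);  n_0 = (-0.1673, +0.9859)
edge 2: e_2 = (+1.94, -1.17);  n_2 = (-0.5164, -0.8563)
∠(n_0, n_2) = 139.27°
δ = |180° − 139.27°| = 40.73°
40.73° ≤ 2α = 57.62°  →  valid

δ = 40.73°, valid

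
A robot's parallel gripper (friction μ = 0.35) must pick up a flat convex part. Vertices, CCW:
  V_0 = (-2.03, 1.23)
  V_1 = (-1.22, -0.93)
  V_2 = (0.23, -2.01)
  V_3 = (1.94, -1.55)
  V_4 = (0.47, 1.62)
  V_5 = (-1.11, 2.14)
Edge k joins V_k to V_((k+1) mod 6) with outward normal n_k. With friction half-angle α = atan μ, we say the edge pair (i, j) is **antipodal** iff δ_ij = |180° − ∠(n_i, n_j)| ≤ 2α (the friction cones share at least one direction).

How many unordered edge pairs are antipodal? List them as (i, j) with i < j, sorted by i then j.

α = atan 0.35 = 19.29°;  2α = 38.58°
n_0 = (-0.9363, -0.3511)
n_1 = (-0.5973, -0.8020)
n_2 = (+0.2598, -0.9657)
n_3 = (+0.9072, +0.4207)
n_4 = (+0.3126, +0.9499)
n_5 = (-0.7032, +0.7110)
  (0,1): δ = 147.24°  ·
  (0,2): δ = 95.50°  ·
  (0,3): δ = 4.32°  ✓
  (0,4): δ = 51.23°  ·
  (0,5): δ = 114.13°  ·
  (1,2): δ = 128.26°  ·
  (1,3): δ = 28.44°  ✓
  (1,4): δ = 18.46°  ✓
  (1,5): δ = 81.37°  ·
  (2,3): δ = 80.18°  ·
  (2,4): δ = 33.27°  ✓
  (2,5): δ = 29.63°  ✓
  (3,4): δ = 133.10°  ·
  (3,5): δ = 70.19°  ·
  (4,5): δ = 117.10°  ·
antipodal pairs: 5

count = 5; pairs: (0,3), (1,3), (1,4), (2,4), (2,5)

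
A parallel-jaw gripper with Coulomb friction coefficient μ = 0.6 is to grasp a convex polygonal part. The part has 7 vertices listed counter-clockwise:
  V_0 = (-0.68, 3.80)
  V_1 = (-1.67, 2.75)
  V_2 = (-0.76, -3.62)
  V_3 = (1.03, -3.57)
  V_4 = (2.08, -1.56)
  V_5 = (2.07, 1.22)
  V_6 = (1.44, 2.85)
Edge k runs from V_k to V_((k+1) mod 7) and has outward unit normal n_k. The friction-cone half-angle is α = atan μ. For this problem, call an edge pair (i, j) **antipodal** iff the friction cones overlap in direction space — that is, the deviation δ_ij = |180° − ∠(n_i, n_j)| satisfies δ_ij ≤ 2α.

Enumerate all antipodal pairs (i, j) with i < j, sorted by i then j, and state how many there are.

α = atan 0.6 = 30.96°;  2α = 61.93°
n_0 = (-0.7276, +0.6860)
n_1 = (-0.9899, -0.1414)
n_2 = (+0.0279, -0.9996)
n_3 = (+0.8863, -0.4630)
n_4 = (+1.0000, +0.0036)
n_5 = (+0.9328, +0.3605)
n_6 = (+0.4089, +0.9126)
  (0,1): δ = 128.55°  ·
  (0,2): δ = 45.08°  ✓
  (0,3): δ = 15.73°  ✓
  (0,4): δ = 43.52°  ✓
  (0,5): δ = 64.45°  ·
  (0,6): δ = 109.18°  ·
  (1,2): δ = 96.53°  ·
  (1,3): δ = 35.71°  ✓
  (1,4): δ = 7.92°  ✓
  (1,5): δ = 13.00°  ✓
  (1,6): δ = 57.73°  ✓
  (2,3): δ = 119.18°  ·
  (2,4): δ = 91.39°  ·
  (2,5): δ = 70.47°  ·
  (2,6): δ = 25.74°  ✓
  (3,4): δ = 152.21°  ·
  (3,5): δ = 131.29°  ·
  (3,6): δ = 86.56°  ·
  (4,5): δ = 159.07°  ·
  (4,6): δ = 114.34°  ·
  (5,6): δ = 135.27°  ·
antipodal pairs: 8

count = 8; pairs: (0,2), (0,3), (0,4), (1,3), (1,4), (1,5), (1,6), (2,6)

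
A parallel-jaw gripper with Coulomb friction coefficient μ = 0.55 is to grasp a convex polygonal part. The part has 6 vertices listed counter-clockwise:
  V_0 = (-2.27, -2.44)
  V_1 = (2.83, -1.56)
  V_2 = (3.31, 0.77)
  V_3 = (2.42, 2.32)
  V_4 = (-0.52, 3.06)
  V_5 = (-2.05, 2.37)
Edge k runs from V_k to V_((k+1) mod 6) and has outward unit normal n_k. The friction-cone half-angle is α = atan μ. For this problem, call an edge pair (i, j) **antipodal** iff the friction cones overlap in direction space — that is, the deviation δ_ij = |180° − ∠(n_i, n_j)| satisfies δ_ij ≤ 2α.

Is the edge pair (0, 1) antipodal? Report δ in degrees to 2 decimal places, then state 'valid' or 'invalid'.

δ = 111.43°, invalid

α = atan 0.55 = 28.81°;  2α = 57.62°
edge 0: e_0 = (+5.10, +0.88);  n_0 = (+0.1700, -0.9854)
edge 1: e_1 = (+0.48, +2.33);  n_1 = (+0.9794, -0.2018)
∠(n_0, n_1) = 68.57°
δ = |180° − 68.57°| = 111.43°
111.43° > 2α = 57.62°  →  invalid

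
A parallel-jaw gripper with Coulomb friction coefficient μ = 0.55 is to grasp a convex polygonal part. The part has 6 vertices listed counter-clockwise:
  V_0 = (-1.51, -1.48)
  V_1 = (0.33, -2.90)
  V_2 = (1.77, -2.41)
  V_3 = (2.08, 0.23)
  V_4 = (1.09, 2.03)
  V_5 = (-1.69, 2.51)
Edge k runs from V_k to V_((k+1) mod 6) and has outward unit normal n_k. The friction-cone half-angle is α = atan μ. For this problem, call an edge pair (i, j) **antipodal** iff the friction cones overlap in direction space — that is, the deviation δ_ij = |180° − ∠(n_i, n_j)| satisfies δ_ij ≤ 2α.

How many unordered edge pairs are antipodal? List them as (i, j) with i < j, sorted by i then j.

count = 5; pairs: (0,3), (0,4), (1,4), (2,5), (3,5)

α = atan 0.55 = 28.81°;  2α = 57.62°
n_0 = (-0.6110, -0.7917)
n_1 = (+0.3221, -0.9467)
n_2 = (+0.9932, -0.1166)
n_3 = (+0.8762, +0.4819)
n_4 = (+0.1701, +0.9854)
n_5 = (-0.9990, -0.0451)
  (0,1): δ = 123.55°  ·
  (0,2): δ = 59.04°  ·
  (0,3): δ = 23.53°  ✓
  (0,4): δ = 27.86°  ✓
  (0,5): δ = 130.24°  ·
  (1,2): δ = 115.49°  ·
  (1,3): δ = 79.98°  ·
  (1,4): δ = 28.59°  ✓
  (1,5): δ = 73.79°  ·
  (2,3): δ = 144.49°  ·
  (2,4): δ = 93.10°  ·
  (2,5): δ = 9.28°  ✓
  (3,4): δ = 128.61°  ·
  (3,5): δ = 26.23°  ✓
  (4,5): δ = 77.62°  ·
antipodal pairs: 5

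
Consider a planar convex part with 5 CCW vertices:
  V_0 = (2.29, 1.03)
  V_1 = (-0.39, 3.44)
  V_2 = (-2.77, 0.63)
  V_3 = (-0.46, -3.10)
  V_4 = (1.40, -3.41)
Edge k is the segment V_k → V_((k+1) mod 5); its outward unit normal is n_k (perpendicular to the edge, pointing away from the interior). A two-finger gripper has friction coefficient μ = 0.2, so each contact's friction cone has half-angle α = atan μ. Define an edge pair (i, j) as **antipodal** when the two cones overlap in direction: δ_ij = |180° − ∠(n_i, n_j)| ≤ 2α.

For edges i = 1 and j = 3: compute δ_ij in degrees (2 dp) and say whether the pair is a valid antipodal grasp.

α = atan 0.2 = 11.31°;  2α = 22.62°
edge 1: e_1 = (-2.38, -2.81);  n_1 = (-0.7631, +0.6463)
edge 3: e_3 = (+1.86, -0.31);  n_3 = (-0.1644, -0.9864)
∠(n_1, n_3) = 120.80°
δ = |180° − 120.80°| = 59.20°
59.20° > 2α = 22.62°  →  invalid

δ = 59.20°, invalid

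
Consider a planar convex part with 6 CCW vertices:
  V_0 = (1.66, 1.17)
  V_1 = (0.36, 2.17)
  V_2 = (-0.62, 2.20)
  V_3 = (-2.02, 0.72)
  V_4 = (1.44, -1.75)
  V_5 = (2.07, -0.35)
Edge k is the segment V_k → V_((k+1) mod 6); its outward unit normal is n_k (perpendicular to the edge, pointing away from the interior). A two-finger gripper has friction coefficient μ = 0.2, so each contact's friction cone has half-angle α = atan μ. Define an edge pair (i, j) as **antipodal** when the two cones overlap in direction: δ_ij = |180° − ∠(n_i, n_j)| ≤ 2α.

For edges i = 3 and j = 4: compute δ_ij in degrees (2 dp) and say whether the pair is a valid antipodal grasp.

α = atan 0.2 = 11.31°;  2α = 22.62°
edge 3: e_3 = (+3.46, -2.47);  n_3 = (-0.5810, -0.8139)
edge 4: e_4 = (+0.63, +1.40);  n_4 = (+0.9119, -0.4104)
∠(n_3, n_4) = 101.29°
δ = |180° − 101.29°| = 78.71°
78.71° > 2α = 22.62°  →  invalid

δ = 78.71°, invalid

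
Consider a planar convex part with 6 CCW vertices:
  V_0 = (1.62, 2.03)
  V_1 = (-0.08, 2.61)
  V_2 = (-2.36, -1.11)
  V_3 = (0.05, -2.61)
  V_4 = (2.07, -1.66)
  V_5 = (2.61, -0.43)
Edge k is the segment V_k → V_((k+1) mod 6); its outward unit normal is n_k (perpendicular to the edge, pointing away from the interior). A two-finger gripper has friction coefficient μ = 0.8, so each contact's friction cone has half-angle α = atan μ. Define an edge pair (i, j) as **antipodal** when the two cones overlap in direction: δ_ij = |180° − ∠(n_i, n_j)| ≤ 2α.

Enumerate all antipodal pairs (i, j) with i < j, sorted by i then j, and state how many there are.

α = atan 0.8 = 38.66°;  2α = 77.32°
n_0 = (+0.3229, +0.9464)
n_1 = (-0.8526, +0.5226)
n_2 = (-0.5284, -0.8490)
n_3 = (+0.4256, -0.9049)
n_4 = (+0.9156, -0.4020)
n_5 = (+0.9277, +0.3733)
  (0,1): δ = 102.67°  ·
  (0,2): δ = 13.06°  ✓
  (0,3): δ = 44.03°  ✓
  (0,4): δ = 85.14°  ·
  (0,5): δ = 130.76°  ·
  (1,2): δ = 90.39°  ·
  (1,3): δ = 33.31°  ✓
  (1,4): δ = 7.80°  ✓
  (1,5): δ = 53.43°  ✓
  (2,3): δ = 122.91°  ·
  (2,4): δ = 81.80°  ·
  (2,5): δ = 36.18°  ✓
  (3,4): δ = 138.89°  ·
  (3,5): δ = 93.27°  ·
  (4,5): δ = 134.38°  ·
antipodal pairs: 6

count = 6; pairs: (0,2), (0,3), (1,3), (1,4), (1,5), (2,5)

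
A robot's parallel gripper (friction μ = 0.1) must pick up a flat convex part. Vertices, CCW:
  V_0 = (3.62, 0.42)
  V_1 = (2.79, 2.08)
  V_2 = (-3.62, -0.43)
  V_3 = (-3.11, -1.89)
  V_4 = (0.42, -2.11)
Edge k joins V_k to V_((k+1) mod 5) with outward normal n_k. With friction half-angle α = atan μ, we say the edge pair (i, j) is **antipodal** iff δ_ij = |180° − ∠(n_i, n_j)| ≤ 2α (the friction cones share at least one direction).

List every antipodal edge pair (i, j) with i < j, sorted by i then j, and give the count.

α = atan 0.1 = 5.71°;  2α = 11.42°
n_0 = (+0.8944, +0.4472)
n_1 = (-0.3646, +0.9312)
n_2 = (-0.9441, -0.3298)
n_3 = (-0.0622, -0.9981)
n_4 = (+0.6202, -0.7844)
  (0,1): δ = 95.18°  ·
  (0,2): δ = 7.31°  ✓
  (0,3): δ = 59.87°  ·
  (0,4): δ = 101.77°  ·
  (1,2): δ = 92.13°  ·
  (1,3): δ = 24.95°  ·
  (1,4): δ = 16.95°  ·
  (2,3): δ = 112.82°  ·
  (2,4): δ = 70.92°  ·
  (3,4): δ = 138.10°  ·
antipodal pairs: 1

count = 1; pairs: (0,2)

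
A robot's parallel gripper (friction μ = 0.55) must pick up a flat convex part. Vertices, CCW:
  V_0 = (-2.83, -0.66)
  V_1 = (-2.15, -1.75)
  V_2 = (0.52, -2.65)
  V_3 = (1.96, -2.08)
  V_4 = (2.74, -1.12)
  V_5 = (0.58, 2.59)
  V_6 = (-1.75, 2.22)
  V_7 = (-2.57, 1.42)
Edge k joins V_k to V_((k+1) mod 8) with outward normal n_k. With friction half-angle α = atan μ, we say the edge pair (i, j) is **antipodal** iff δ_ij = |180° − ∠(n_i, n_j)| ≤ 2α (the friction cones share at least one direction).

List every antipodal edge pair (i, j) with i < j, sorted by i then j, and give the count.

α = atan 0.55 = 28.81°;  2α = 57.62°
n_0 = (-0.8484, -0.5293)
n_1 = (-0.3194, -0.9476)
n_2 = (+0.3680, -0.9298)
n_3 = (+0.7761, -0.6306)
n_4 = (+0.8642, +0.5031)
n_5 = (-0.1568, +0.9876)
n_6 = (-0.6983, +0.7158)
n_7 = (-0.9923, +0.1240)
  (0,1): δ = 140.59°  ·
  (0,2): δ = 100.36°  ·
  (0,3): δ = 71.05°  ·
  (0,4): δ = 1.75°  ✓
  (0,5): δ = 67.07°  ·
  (0,6): δ = 102.33°  ·
  (0,7): δ = 140.92°  ·
  (1,2): δ = 139.78°  ·
  (1,3): δ = 110.47°  ·
  (1,4): δ = 41.16°  ✓
  (1,5): δ = 27.65°  ✓
  (1,6): δ = 62.92°  ·
  (1,7): δ = 101.50°  ·
  (2,3): δ = 150.69°  ·
  (2,4): δ = 81.39°  ·
  (2,5): δ = 12.57°  ✓
  (2,6): δ = 22.70°  ✓
  (2,7): δ = 61.28°  ·
  (3,4): δ = 110.70°  ·
  (3,5): δ = 41.88°  ✓
  (3,6): δ = 6.61°  ✓
  (3,7): δ = 31.97°  ✓
  (4,5): δ = 111.19°  ·
  (4,6): δ = 75.92°  ·
  (4,7): δ = 37.33°  ✓
  (5,6): δ = 144.73°  ·
  (5,7): δ = 106.15°  ·
  (6,7): δ = 141.42°  ·
antipodal pairs: 9

count = 9; pairs: (0,4), (1,4), (1,5), (2,5), (2,6), (3,5), (3,6), (3,7), (4,7)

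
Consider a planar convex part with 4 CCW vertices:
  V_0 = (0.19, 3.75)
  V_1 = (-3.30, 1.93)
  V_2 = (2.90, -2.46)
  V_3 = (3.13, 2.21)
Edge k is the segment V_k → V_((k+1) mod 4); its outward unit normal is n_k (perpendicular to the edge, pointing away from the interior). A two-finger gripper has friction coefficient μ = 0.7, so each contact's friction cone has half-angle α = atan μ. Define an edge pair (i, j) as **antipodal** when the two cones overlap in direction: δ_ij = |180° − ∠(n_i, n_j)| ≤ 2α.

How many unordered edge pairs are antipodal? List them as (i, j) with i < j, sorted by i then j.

α = atan 0.7 = 34.99°;  2α = 69.98°
n_0 = (-0.4624, +0.8867)
n_1 = (-0.5779, -0.8161)
n_2 = (+0.9988, -0.0492)
n_3 = (+0.4640, +0.8858)
  (0,1): δ = 62.84°  ✓
  (0,2): δ = 59.64°  ✓
  (0,3): δ = 124.81°  ·
  (1,2): δ = 57.52°  ✓
  (1,3): δ = 7.65°  ✓
  (2,3): δ = 114.83°  ·
antipodal pairs: 4

count = 4; pairs: (0,1), (0,2), (1,2), (1,3)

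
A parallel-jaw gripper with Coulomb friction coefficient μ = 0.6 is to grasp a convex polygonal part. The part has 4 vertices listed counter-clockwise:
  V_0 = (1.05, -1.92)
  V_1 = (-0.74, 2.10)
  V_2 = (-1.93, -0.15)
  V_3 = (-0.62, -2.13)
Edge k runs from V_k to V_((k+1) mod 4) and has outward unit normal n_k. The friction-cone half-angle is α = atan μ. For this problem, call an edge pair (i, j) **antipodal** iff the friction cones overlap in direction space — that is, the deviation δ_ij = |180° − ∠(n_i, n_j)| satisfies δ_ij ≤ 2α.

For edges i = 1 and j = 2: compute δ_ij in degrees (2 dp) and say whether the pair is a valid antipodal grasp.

α = atan 0.6 = 30.96°;  2α = 61.93°
edge 1: e_1 = (-1.19, -2.25);  n_1 = (-0.8840, +0.4675)
edge 2: e_2 = (+1.31, -1.98);  n_2 = (-0.8340, -0.5518)
∠(n_1, n_2) = 61.36°
δ = |180° − 61.36°| = 118.64°
118.64° > 2α = 61.93°  →  invalid

δ = 118.64°, invalid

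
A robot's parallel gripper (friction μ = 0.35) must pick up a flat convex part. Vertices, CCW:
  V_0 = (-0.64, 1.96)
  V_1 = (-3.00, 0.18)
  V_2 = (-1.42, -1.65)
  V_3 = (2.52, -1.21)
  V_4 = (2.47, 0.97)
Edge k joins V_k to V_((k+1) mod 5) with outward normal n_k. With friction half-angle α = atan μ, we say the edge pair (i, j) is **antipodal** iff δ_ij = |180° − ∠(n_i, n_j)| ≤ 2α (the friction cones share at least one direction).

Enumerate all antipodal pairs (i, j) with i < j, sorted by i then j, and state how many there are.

α = atan 0.35 = 19.29°;  2α = 38.58°
n_0 = (-0.6022, +0.7984)
n_1 = (-0.7569, -0.6535)
n_2 = (+0.1110, -0.9938)
n_3 = (+0.9997, +0.0229)
n_4 = (+0.3033, +0.9529)
  (0,1): δ = 86.22°  ·
  (0,2): δ = 30.65°  ✓
  (0,3): δ = 54.29°  ·
  (0,4): δ = 125.32°  ·
  (1,2): δ = 124.43°  ·
  (1,3): δ = 39.49°  ·
  (1,4): δ = 31.54°  ✓
  (2,3): δ = 95.06°  ·
  (2,4): δ = 24.03°  ✓
  (3,4): δ = 108.97°  ·
antipodal pairs: 3

count = 3; pairs: (0,2), (1,4), (2,4)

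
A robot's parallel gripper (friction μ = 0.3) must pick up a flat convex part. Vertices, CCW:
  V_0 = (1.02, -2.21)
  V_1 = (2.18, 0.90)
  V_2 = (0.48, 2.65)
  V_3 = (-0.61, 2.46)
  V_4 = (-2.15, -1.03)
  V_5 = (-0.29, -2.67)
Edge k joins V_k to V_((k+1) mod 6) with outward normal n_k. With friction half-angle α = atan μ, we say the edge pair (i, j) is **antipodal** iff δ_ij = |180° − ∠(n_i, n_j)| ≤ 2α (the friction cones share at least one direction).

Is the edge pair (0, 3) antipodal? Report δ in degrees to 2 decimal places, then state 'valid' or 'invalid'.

δ = 3.35°, valid

α = atan 0.3 = 16.70°;  2α = 33.40°
edge 0: e_0 = (+1.16, +3.11);  n_0 = (+0.9369, -0.3495)
edge 3: e_3 = (-1.54, -3.49);  n_3 = (-0.9149, +0.4037)
∠(n_0, n_3) = 176.65°
δ = |180° − 176.65°| = 3.35°
3.35° ≤ 2α = 33.40°  →  valid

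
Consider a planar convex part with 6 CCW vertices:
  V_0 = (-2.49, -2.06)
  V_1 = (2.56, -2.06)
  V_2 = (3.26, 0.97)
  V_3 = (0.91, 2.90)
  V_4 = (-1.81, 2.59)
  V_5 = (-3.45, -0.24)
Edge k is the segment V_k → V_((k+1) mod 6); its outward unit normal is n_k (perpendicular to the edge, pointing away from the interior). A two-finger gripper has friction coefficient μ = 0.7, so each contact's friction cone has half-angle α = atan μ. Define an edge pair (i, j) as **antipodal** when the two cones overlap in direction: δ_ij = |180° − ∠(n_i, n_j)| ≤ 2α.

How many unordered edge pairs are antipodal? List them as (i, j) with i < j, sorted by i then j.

α = atan 0.7 = 34.99°;  2α = 69.98°
n_0 = (+0.0000, -1.0000)
n_1 = (+0.9743, -0.2251)
n_2 = (+0.6347, +0.7728)
n_3 = (-0.1132, +0.9936)
n_4 = (-0.8652, +0.5014)
n_5 = (-0.8845, -0.4665)
  (0,1): δ = 103.01°  ·
  (0,2): δ = 39.40°  ✓
  (0,3): δ = 6.50°  ✓
  (0,4): δ = 59.91°  ✓
  (0,5): δ = 117.81°  ·
  (1,2): δ = 116.39°  ·
  (1,3): δ = 70.49°  ·
  (1,4): δ = 17.08°  ✓
  (1,5): δ = 40.82°  ✓
  (2,3): δ = 134.10°  ·
  (2,4): δ = 80.70°  ·
  (2,5): δ = 22.79°  ✓
  (3,4): δ = 126.59°  ·
  (3,5): δ = 68.69°  ✓
  (4,5): δ = 122.10°  ·
antipodal pairs: 7

count = 7; pairs: (0,2), (0,3), (0,4), (1,4), (1,5), (2,5), (3,5)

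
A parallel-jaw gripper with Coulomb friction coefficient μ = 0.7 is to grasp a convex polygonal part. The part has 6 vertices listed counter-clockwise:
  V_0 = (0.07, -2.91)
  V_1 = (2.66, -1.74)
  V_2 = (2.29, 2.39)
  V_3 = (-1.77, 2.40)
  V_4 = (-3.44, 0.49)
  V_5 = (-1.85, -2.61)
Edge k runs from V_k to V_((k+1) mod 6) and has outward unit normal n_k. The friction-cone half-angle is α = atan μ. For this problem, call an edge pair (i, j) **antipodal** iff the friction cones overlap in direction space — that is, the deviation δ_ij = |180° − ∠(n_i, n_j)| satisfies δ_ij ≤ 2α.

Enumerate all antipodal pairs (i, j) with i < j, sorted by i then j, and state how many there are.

α = atan 0.7 = 34.99°;  2α = 69.98°
n_0 = (+0.4117, -0.9113)
n_1 = (+0.9960, +0.0892)
n_2 = (+0.0025, +1.0000)
n_3 = (-0.7528, +0.6582)
n_4 = (-0.8898, -0.4564)
n_5 = (-0.1544, -0.9880)
  (0,1): δ = 109.19°  ·
  (0,2): δ = 24.45°  ✓
  (0,3): δ = 24.52°  ✓
  (0,4): δ = 92.84°  ·
  (0,5): δ = 146.81°  ·
  (1,2): δ = 95.26°  ·
  (1,3): δ = 46.28°  ✓
  (1,4): δ = 22.03°  ✓
  (1,5): δ = 76.00°  ·
  (2,3): δ = 131.02°  ·
  (2,4): δ = 62.71°  ✓
  (2,5): δ = 8.74°  ✓
  (3,4): δ = 111.68°  ·
  (3,5): δ = 57.72°  ✓
  (4,5): δ = 126.03°  ·
antipodal pairs: 7

count = 7; pairs: (0,2), (0,3), (1,3), (1,4), (2,4), (2,5), (3,5)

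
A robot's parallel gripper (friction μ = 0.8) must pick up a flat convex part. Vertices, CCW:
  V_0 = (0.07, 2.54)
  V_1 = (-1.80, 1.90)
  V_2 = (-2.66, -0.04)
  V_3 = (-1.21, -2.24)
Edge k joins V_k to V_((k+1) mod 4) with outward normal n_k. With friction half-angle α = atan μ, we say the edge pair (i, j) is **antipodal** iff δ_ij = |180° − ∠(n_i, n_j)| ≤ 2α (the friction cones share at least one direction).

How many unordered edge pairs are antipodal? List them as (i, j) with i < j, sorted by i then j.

count = 4; pairs: (0,2), (0,3), (1,3), (2,3)

α = atan 0.8 = 38.66°;  2α = 77.32°
n_0 = (-0.3238, +0.9461)
n_1 = (-0.9142, +0.4053)
n_2 = (-0.8350, -0.5503)
n_3 = (+0.9660, -0.2587)
  (0,1): δ = 132.80°  ·
  (0,2): δ = 75.50°  ✓
  (0,3): δ = 56.12°  ✓
  (1,2): δ = 122.70°  ·
  (1,3): δ = 8.92°  ✓
  (2,3): δ = 48.38°  ✓
antipodal pairs: 4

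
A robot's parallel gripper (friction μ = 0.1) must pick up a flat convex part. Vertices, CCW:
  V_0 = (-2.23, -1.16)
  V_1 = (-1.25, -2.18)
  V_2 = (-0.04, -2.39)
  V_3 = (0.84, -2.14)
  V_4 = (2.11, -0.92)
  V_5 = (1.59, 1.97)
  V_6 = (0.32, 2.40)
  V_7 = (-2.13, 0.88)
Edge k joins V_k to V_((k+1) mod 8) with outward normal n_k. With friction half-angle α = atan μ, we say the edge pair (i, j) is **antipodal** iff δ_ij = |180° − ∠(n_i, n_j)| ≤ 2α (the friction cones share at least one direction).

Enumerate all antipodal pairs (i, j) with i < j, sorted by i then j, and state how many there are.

α = atan 0.1 = 5.71°;  2α = 11.42°
n_0 = (-0.7211, -0.6928)
n_1 = (-0.1710, -0.9853)
n_2 = (+0.2733, -0.9619)
n_3 = (+0.6928, -0.7212)
n_4 = (+0.9842, +0.1771)
n_5 = (+0.3207, +0.9472)
n_6 = (-0.5272, +0.8497)
n_7 = (-0.9988, +0.0490)
  (0,1): δ = 143.70°  ·
  (0,2): δ = 117.99°  ·
  (0,3): δ = 90.00°  ·
  (0,4): δ = 33.65°  ·
  (0,5): δ = 27.44°  ·
  (0,6): δ = 77.96°  ·
  (0,7): δ = 133.34°  ·
  (1,2): δ = 154.29°  ·
  (1,3): δ = 126.30°  ·
  (1,4): δ = 69.95°  ·
  (1,5): δ = 8.86°  ✓
  (1,6): δ = 41.66°  ·
  (1,7): δ = 97.04°  ·
  (2,3): δ = 152.01°  ·
  (2,4): δ = 95.66°  ·
  (2,5): δ = 34.56°  ·
  (2,6): δ = 15.96°  ·
  (2,7): δ = 71.33°  ·
  (3,4): δ = 123.65°  ·
  (3,5): δ = 62.55°  ·
  (3,6): δ = 12.03°  ·
  (3,7): δ = 43.34°  ·
  (4,5): δ = 118.91°  ·
  (4,6): δ = 68.38°  ·
  (4,7): δ = 13.01°  ·
  (5,6): δ = 129.48°  ·
  (5,7): δ = 74.10°  ·
  (6,7): δ = 124.62°  ·
antipodal pairs: 1

count = 1; pairs: (1,5)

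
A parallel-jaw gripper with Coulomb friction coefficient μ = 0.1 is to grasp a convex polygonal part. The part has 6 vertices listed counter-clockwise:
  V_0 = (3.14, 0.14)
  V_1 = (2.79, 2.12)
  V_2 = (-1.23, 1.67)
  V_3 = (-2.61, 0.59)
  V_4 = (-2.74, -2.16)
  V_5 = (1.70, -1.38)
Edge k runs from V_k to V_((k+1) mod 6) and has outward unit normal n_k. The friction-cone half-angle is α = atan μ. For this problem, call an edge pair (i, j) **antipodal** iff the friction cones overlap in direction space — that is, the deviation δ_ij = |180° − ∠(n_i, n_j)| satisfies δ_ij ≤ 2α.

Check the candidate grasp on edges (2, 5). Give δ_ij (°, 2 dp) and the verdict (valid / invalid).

α = atan 0.1 = 5.71°;  2α = 11.42°
edge 2: e_2 = (-1.38, -1.08);  n_2 = (-0.6163, +0.7875)
edge 5: e_5 = (+1.44, +1.52);  n_5 = (+0.7260, -0.6877)
∠(n_2, n_5) = 171.50°
δ = |180° − 171.50°| = 8.50°
8.50° ≤ 2α = 11.42°  →  valid

δ = 8.50°, valid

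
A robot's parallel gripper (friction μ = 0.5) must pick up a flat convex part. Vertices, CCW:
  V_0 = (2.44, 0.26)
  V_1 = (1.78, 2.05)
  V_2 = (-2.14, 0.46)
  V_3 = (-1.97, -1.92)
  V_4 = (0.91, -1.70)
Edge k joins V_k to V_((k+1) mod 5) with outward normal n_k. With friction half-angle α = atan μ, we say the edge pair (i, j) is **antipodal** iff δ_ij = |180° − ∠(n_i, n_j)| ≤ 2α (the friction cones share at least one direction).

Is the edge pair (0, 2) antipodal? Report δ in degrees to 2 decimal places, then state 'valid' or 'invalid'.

α = atan 0.5 = 26.57°;  2α = 53.13°
edge 0: e_0 = (-0.66, +1.79);  n_0 = (+0.9383, +0.3459)
edge 2: e_2 = (+0.17, -2.38);  n_2 = (-0.9975, -0.0712)
∠(n_0, n_2) = 163.85°
δ = |180° − 163.85°| = 16.15°
16.15° ≤ 2α = 53.13°  →  valid

δ = 16.15°, valid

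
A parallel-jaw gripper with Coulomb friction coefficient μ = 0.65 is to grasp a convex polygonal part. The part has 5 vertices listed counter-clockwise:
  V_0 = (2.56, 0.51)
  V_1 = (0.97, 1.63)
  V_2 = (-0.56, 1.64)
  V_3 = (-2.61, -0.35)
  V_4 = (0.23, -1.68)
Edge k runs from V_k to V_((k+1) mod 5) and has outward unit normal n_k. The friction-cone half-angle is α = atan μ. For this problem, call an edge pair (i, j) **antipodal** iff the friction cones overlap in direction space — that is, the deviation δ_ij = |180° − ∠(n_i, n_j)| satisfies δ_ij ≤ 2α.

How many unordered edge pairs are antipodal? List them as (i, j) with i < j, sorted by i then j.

count = 4; pairs: (0,3), (1,3), (1,4), (2,4)

α = atan 0.65 = 33.02°;  2α = 66.05°
n_0 = (+0.5759, +0.8175)
n_1 = (+0.0065, +1.0000)
n_2 = (-0.6965, +0.7175)
n_3 = (-0.4241, -0.9056)
n_4 = (+0.6849, -0.7287)
  (0,1): δ = 145.21°  ·
  (0,2): δ = 100.69°  ·
  (0,3): δ = 10.07°  ✓
  (0,4): δ = 78.39°  ·
  (1,2): δ = 135.48°  ·
  (1,3): δ = 24.72°  ✓
  (1,4): δ = 43.60°  ✓
  (2,3): δ = 69.24°  ·
  (2,4): δ = 0.92°  ✓
  (3,4): δ = 111.68°  ·
antipodal pairs: 4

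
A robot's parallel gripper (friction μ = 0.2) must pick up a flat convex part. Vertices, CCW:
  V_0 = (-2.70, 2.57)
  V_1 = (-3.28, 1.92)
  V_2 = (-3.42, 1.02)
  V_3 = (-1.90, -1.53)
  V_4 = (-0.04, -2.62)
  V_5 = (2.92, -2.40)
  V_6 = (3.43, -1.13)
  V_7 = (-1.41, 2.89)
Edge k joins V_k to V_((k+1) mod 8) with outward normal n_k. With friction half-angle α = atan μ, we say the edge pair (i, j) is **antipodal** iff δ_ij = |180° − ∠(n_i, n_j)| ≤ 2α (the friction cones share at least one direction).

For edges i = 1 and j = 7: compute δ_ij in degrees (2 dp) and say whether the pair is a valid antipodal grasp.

δ = 112.77°, invalid

α = atan 0.2 = 11.31°;  2α = 22.62°
edge 1: e_1 = (-0.14, -0.90);  n_1 = (-0.9881, +0.1537)
edge 7: e_7 = (-1.29, -0.32);  n_7 = (-0.2408, +0.9706)
∠(n_1, n_7) = 67.23°
δ = |180° − 67.23°| = 112.77°
112.77° > 2α = 22.62°  →  invalid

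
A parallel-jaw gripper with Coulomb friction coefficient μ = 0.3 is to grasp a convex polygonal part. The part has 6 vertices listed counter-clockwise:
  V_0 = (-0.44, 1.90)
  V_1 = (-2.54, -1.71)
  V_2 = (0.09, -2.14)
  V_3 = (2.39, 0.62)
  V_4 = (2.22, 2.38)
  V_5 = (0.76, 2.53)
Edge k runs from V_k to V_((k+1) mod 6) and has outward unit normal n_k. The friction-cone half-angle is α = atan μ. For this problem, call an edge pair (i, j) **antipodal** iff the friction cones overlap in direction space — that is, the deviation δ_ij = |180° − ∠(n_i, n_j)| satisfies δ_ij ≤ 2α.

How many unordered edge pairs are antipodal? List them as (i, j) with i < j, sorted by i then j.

α = atan 0.3 = 16.70°;  2α = 33.40°
n_0 = (-0.8644, +0.5028)
n_1 = (-0.1614, -0.9869)
n_2 = (+0.7682, -0.6402)
n_3 = (+0.9954, +0.0961)
n_4 = (+0.1022, +0.9948)
n_5 = (-0.4648, +0.8854)
  (0,1): δ = 69.10°  ·
  (0,2): δ = 9.62°  ✓
  (0,3): δ = 35.70°  ·
  (0,4): δ = 114.32°  ·
  (0,5): δ = 147.89°  ·
  (1,2): δ = 120.52°  ·
  (1,3): δ = 75.20°  ·
  (1,4): δ = 3.42°  ✓
  (1,5): δ = 36.99°  ·
  (2,3): δ = 134.68°  ·
  (2,4): δ = 56.06°  ·
  (2,5): δ = 22.49°  ✓
  (3,4): δ = 101.38°  ·
  (3,5): δ = 67.82°  ·
  (4,5): δ = 146.43°  ·
antipodal pairs: 3

count = 3; pairs: (0,2), (1,4), (2,5)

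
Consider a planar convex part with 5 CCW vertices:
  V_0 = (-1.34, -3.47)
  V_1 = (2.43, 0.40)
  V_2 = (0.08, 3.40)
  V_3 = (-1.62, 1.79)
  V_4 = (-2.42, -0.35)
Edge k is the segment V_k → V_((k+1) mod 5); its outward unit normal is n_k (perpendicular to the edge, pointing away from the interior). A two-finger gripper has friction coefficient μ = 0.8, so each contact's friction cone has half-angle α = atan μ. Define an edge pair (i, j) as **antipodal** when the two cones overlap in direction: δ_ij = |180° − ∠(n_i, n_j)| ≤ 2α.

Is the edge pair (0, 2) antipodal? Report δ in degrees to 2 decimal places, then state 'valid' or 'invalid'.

α = atan 0.8 = 38.66°;  2α = 77.32°
edge 0: e_0 = (+3.77, +3.87);  n_0 = (+0.7163, -0.6978)
edge 2: e_2 = (-1.70, -1.61);  n_2 = (-0.6876, +0.7261)
∠(n_0, n_2) = 177.69°
δ = |180° − 177.69°| = 2.31°
2.31° ≤ 2α = 77.32°  →  valid

δ = 2.31°, valid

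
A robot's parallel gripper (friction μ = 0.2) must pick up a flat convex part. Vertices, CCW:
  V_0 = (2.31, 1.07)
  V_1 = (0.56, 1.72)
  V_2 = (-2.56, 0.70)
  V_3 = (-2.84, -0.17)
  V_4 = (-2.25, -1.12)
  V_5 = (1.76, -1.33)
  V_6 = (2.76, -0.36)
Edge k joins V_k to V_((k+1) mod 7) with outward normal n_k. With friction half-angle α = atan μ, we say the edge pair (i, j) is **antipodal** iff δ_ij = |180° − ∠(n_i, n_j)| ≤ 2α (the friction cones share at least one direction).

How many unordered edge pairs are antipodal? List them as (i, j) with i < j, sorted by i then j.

count = 3; pairs: (0,4), (1,4), (3,6)

α = atan 0.2 = 11.31°;  2α = 22.62°
n_0 = (+0.3482, +0.9374)
n_1 = (-0.3107, +0.9505)
n_2 = (-0.9519, +0.3064)
n_3 = (-0.8495, -0.5276)
n_4 = (-0.0523, -0.9986)
n_5 = (+0.6963, -0.7178)
n_6 = (+0.9539, +0.3002)
  (0,1): δ = 141.52°  ·
  (0,2): δ = 87.46°  ·
  (0,3): δ = 37.78°  ·
  (0,4): δ = 17.38°  ✓
  (0,5): δ = 64.50°  ·
  (0,6): δ = 127.84°  ·
  (1,2): δ = 125.94°  ·
  (1,3): δ = 76.26°  ·
  (1,4): δ = 21.10°  ✓
  (1,5): δ = 26.02°  ·
  (1,6): δ = 89.36°  ·
  (2,3): δ = 130.32°  ·
  (2,4): δ = 75.16°  ·
  (2,5): δ = 28.03°  ·
  (2,6): δ = 35.31°  ·
  (3,4): δ = 124.84°  ·
  (3,5): δ = 77.71°  ·
  (3,6): δ = 14.37°  ✓
  (4,5): δ = 132.87°  ·
  (4,6): δ = 69.53°  ·
  (5,6): δ = 116.66°  ·
antipodal pairs: 3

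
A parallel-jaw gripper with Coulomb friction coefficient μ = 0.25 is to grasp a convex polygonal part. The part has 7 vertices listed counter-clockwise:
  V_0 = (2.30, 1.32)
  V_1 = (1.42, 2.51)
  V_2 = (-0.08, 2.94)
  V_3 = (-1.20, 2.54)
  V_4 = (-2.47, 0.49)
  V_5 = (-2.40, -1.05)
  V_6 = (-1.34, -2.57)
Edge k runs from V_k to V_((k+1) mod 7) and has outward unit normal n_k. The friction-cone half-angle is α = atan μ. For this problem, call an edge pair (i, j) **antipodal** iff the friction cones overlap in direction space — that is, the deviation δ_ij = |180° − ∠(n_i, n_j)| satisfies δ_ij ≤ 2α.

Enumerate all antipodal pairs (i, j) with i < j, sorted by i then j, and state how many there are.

count = 3; pairs: (0,5), (2,6), (3,6)

α = atan 0.25 = 14.04°;  2α = 28.07°
n_0 = (+0.8040, +0.5946)
n_1 = (+0.2756, +0.9613)
n_2 = (-0.3363, +0.9417)
n_3 = (-0.8501, +0.5266)
n_4 = (-0.9990, -0.0454)
n_5 = (-0.8202, -0.5720)
n_6 = (+0.7302, -0.6833)
  (0,1): δ = 142.48°  ·
  (0,2): δ = 106.83°  ·
  (0,3): δ = 68.26°  ·
  (0,4): δ = 33.88°  ·
  (0,5): δ = 1.59°  ✓
  (0,6): δ = 100.42°  ·
  (1,2): δ = 144.35°  ·
  (1,3): δ = 105.78°  ·
  (1,4): δ = 71.40°  ·
  (1,5): δ = 39.11°  ·
  (1,6): δ = 62.90°  ·
  (2,3): δ = 141.43°  ·
  (2,4): δ = 107.05°  ·
  (2,5): δ = 74.76°  ·
  (2,6): δ = 27.25°  ✓
  (3,4): δ = 145.62°  ·
  (3,5): δ = 113.33°  ·
  (3,6): δ = 11.32°  ✓
  (4,5): δ = 147.71°  ·
  (4,6): δ = 45.70°  ·
  (5,6): δ = 77.99°  ·
antipodal pairs: 3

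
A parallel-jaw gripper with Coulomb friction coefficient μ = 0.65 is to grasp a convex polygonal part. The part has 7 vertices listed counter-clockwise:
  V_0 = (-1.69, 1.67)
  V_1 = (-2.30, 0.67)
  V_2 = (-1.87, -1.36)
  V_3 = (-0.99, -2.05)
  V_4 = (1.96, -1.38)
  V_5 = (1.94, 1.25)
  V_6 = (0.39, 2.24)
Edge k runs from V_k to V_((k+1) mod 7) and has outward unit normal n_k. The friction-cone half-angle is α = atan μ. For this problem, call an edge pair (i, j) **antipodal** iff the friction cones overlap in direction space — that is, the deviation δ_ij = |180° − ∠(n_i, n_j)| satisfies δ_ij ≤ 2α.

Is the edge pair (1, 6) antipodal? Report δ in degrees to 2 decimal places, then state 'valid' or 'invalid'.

α = atan 0.65 = 33.02°;  2α = 66.05°
edge 1: e_1 = (+0.43, -2.03);  n_1 = (-0.9783, -0.2072)
edge 6: e_6 = (-2.08, -0.57);  n_6 = (-0.2643, +0.9644)
∠(n_1, n_6) = 86.63°
δ = |180° − 86.63°| = 93.37°
93.37° > 2α = 66.05°  →  invalid

δ = 93.37°, invalid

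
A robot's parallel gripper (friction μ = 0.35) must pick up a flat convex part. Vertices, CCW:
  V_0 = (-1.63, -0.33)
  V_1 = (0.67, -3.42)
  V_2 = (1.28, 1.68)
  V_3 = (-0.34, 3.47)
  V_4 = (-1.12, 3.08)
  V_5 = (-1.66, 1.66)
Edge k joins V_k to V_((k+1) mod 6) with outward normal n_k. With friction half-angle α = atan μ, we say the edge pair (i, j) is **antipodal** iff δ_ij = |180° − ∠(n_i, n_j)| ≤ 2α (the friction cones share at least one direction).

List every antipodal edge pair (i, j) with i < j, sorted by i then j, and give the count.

α = atan 0.35 = 19.29°;  2α = 38.58°
n_0 = (-0.8022, -0.5971)
n_1 = (+0.9929, -0.1188)
n_2 = (+0.7414, +0.6710)
n_3 = (-0.4472, +0.8944)
n_4 = (-0.9347, +0.3554)
n_5 = (-0.9999, -0.0151)
  (0,1): δ = 43.48°  ·
  (0,2): δ = 5.48°  ✓
  (0,3): δ = 79.90°  ·
  (0,4): δ = 122.52°  ·
  (0,5): δ = 144.20°  ·
  (1,2): δ = 131.03°  ·
  (1,3): δ = 56.61°  ·
  (1,4): δ = 14.00°  ✓
  (1,5): δ = 7.68°  ✓
  (2,3): δ = 105.58°  ·
  (2,4): δ = 62.97°  ·
  (2,5): δ = 41.28°  ·
  (3,4): δ = 137.39°  ·
  (3,5): δ = 115.70°  ·
  (4,5): δ = 158.32°  ·
antipodal pairs: 3

count = 3; pairs: (0,2), (1,4), (1,5)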